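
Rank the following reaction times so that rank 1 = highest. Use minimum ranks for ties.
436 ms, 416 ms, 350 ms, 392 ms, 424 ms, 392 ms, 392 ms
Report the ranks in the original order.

1, 3, 7, 4, 2, 4, 4

Sorted (descending): 436, 424, 416, 392, 392, 392, 350
The 3 values of 392 occupy positions 4–6 → each gets rank 4.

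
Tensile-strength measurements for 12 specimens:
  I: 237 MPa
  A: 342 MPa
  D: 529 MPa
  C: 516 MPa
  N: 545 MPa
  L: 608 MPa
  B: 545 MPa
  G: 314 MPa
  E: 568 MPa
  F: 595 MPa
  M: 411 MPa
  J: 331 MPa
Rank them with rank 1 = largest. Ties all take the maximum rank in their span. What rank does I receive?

12

Sorted (descending): 608, 595, 568, 545, 545, 529, 516, 411, 342, 331, 314, 237
The 2 values of 545 occupy positions 4–5 → each gets rank 5.
I has value 237 MPa → rank 12.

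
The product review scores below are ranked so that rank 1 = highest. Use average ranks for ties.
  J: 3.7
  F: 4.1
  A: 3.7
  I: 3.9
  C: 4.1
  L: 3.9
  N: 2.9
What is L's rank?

3.5

Sorted (descending): 4.1, 4.1, 3.9, 3.9, 3.7, 3.7, 2.9
The 2 values of 4.1 occupy positions 1–2 → average rank (1+2)/2 = 1.5.
The 2 values of 3.9 occupy positions 3–4 → average rank (3+4)/2 = 3.5.
The 2 values of 3.7 occupy positions 5–6 → average rank (5+6)/2 = 5.5.
L has value 3.9 → rank 3.5.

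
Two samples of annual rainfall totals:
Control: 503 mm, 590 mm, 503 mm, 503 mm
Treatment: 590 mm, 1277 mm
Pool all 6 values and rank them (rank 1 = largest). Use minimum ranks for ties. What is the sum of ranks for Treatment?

Sorted (descending): 1277, 590, 590, 503, 503, 503
The 2 values of 590 occupy positions 2–3 → each gets rank 2.
The 3 values of 503 occupy positions 4–6 → each gets rank 4.
Treatment values → pooled ranks: 590→2, 1277→1
Rank sum = 2 + 1 = 3

3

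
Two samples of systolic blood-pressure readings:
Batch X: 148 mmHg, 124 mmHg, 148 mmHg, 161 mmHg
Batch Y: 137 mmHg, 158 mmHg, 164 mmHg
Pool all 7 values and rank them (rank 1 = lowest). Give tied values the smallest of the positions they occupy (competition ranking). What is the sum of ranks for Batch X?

13

Sorted (ascending): 124, 137, 148, 148, 158, 161, 164
The 2 values of 148 occupy positions 3–4 → each gets rank 3.
Batch X values → pooled ranks: 148→3, 124→1, 148→3, 161→6
Rank sum = 3 + 1 + 3 + 6 = 13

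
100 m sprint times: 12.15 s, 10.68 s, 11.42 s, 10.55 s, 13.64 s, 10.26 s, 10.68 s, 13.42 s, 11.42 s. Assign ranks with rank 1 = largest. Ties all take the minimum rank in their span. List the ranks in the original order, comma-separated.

Sorted (descending): 13.64, 13.42, 12.15, 11.42, 11.42, 10.68, 10.68, 10.55, 10.26
The 2 values of 11.42 occupy positions 4–5 → each gets rank 4.
The 2 values of 10.68 occupy positions 6–7 → each gets rank 6.

3, 6, 4, 8, 1, 9, 6, 2, 4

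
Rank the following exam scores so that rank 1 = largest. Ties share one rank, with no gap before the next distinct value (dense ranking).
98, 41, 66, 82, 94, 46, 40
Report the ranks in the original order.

Sorted (descending): 98, 94, 82, 66, 46, 41, 40
No ties — each value takes its position as its rank.

1, 6, 4, 3, 2, 5, 7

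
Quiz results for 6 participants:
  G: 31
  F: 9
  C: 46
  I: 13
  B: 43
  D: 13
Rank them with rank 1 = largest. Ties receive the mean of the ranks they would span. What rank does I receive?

Sorted (descending): 46, 43, 31, 13, 13, 9
The 2 values of 13 occupy positions 4–5 → average rank (4+5)/2 = 4.5.
I has value 13 → rank 4.5.

4.5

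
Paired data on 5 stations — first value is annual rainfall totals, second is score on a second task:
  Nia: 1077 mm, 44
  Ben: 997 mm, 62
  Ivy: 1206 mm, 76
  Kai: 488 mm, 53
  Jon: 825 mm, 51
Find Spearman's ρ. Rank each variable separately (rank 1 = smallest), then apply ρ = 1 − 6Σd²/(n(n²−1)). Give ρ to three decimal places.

0.300

Ranks of variable 1: 4, 3, 5, 1, 2
Ranks of variable 2: 1, 4, 5, 3, 2
d = r₁ − r₂: 3, -1, 0, -2, 0
d²: 9, 1, 0, 4, 0; Σd² = 14
ρ = 1 − 6·14/(5·24) = 1 − 84/120 = 0.300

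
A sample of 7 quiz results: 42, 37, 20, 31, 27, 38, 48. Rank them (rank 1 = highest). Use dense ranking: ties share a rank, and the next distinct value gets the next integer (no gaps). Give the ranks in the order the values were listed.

Sorted (descending): 48, 42, 38, 37, 31, 27, 20
No ties — each value takes its position as its rank.

2, 4, 7, 5, 6, 3, 1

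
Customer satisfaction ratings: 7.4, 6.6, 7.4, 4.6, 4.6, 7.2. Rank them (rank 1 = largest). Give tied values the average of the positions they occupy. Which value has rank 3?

7.2

Sorted (descending): 7.4, 7.4, 7.2, 6.6, 4.6, 4.6
The 2 values of 7.4 occupy positions 1–2 → average rank (1+2)/2 = 1.5.
The 2 values of 4.6 occupy positions 5–6 → average rank (5+6)/2 = 5.5.
Rank 3 → value 7.2.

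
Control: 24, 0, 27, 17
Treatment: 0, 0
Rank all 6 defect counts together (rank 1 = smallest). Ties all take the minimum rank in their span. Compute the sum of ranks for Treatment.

Sorted (ascending): 0, 0, 0, 17, 24, 27
The 3 values of 0 occupy positions 1–3 → each gets rank 1.
Treatment values → pooled ranks: 0→1, 0→1
Rank sum = 1 + 1 = 2

2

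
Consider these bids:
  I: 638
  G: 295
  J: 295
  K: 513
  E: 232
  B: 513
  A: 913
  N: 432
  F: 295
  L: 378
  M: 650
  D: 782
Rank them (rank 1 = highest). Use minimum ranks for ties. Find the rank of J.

Sorted (descending): 913, 782, 650, 638, 513, 513, 432, 378, 295, 295, 295, 232
The 2 values of 513 occupy positions 5–6 → each gets rank 5.
The 3 values of 295 occupy positions 9–11 → each gets rank 9.
J has value 295 → rank 9.

9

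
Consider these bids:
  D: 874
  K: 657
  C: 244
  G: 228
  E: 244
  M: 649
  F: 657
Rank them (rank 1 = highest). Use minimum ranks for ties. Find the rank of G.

7

Sorted (descending): 874, 657, 657, 649, 244, 244, 228
The 2 values of 657 occupy positions 2–3 → each gets rank 2.
The 2 values of 244 occupy positions 5–6 → each gets rank 5.
G has value 228 → rank 7.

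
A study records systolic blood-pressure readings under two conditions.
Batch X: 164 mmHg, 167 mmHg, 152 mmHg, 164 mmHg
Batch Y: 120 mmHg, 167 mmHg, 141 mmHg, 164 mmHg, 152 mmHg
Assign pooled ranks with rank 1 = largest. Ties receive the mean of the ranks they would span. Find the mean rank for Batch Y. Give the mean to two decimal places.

5.80

Sorted (descending): 167, 167, 164, 164, 164, 152, 152, 141, 120
The 2 values of 167 occupy positions 1–2 → average rank (1+2)/2 = 1.5.
The 3 values of 164 occupy positions 3–5 → average rank 4.
The 2 values of 152 occupy positions 6–7 → average rank (6+7)/2 = 6.5.
Batch Y values → pooled ranks: 120→9, 167→1.5, 141→8, 164→4, 152→6.5
Mean rank = (9 + 1.5 + 8 + 4 + 6.5) / 5 = 5.80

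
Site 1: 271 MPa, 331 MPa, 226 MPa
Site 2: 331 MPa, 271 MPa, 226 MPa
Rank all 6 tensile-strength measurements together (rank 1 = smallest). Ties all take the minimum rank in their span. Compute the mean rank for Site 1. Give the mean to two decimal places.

Sorted (ascending): 226, 226, 271, 271, 331, 331
The 2 values of 226 occupy positions 1–2 → each gets rank 1.
The 2 values of 271 occupy positions 3–4 → each gets rank 3.
The 2 values of 331 occupy positions 5–6 → each gets rank 5.
Site 1 values → pooled ranks: 271→3, 331→5, 226→1
Mean rank = (3 + 5 + 1) / 3 = 3.00

3.00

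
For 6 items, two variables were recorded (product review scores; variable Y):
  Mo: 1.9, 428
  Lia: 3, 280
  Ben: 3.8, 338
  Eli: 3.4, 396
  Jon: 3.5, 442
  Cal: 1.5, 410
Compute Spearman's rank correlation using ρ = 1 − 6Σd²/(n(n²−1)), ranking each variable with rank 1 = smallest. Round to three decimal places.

Ranks of variable 1: 2, 3, 6, 4, 5, 1
Ranks of variable 2: 5, 1, 2, 3, 6, 4
d = r₁ − r₂: -3, 2, 4, 1, -1, -3
d²: 9, 4, 16, 1, 1, 9; Σd² = 40
ρ = 1 − 6·40/(6·35) = 1 − 240/210 = -0.143

-0.143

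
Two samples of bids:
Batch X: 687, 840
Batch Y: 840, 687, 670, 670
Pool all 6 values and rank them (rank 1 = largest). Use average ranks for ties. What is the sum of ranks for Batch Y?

Sorted (descending): 840, 840, 687, 687, 670, 670
The 2 values of 840 occupy positions 1–2 → average rank (1+2)/2 = 1.5.
The 2 values of 687 occupy positions 3–4 → average rank (3+4)/2 = 3.5.
The 2 values of 670 occupy positions 5–6 → average rank (5+6)/2 = 5.5.
Batch Y values → pooled ranks: 840→1.5, 687→3.5, 670→5.5, 670→5.5
Rank sum = 1.5 + 3.5 + 5.5 + 5.5 = 16

16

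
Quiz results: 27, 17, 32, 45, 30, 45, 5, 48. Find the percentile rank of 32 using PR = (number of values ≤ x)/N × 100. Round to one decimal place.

N = 8.
Strictly below 32: 4. Equal to 32: 1.
PR = 5/8 × 100 = 62.5

62.5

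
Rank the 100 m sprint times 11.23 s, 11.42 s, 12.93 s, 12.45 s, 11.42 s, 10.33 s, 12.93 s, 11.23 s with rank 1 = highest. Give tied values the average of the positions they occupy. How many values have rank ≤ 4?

Sorted (descending): 12.93, 12.93, 12.45, 11.42, 11.42, 11.23, 11.23, 10.33
The 2 values of 12.93 occupy positions 1–2 → average rank (1+2)/2 = 1.5.
The 2 values of 11.42 occupy positions 4–5 → average rank (4+5)/2 = 4.5.
The 2 values of 11.23 occupy positions 6–7 → average rank (6+7)/2 = 6.5.
Ranks ≤ 4: {1.5, 1.5, 3} → 3 values.

3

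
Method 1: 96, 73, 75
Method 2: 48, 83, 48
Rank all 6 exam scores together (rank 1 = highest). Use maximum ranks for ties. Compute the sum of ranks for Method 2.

Sorted (descending): 96, 83, 75, 73, 48, 48
The 2 values of 48 occupy positions 5–6 → each gets rank 6.
Method 2 values → pooled ranks: 48→6, 83→2, 48→6
Rank sum = 6 + 2 + 6 = 14

14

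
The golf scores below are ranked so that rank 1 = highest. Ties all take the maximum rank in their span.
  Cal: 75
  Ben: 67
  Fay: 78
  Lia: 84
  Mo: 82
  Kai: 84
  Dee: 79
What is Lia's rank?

Sorted (descending): 84, 84, 82, 79, 78, 75, 67
The 2 values of 84 occupy positions 1–2 → each gets rank 2.
Lia has value 84 → rank 2.

2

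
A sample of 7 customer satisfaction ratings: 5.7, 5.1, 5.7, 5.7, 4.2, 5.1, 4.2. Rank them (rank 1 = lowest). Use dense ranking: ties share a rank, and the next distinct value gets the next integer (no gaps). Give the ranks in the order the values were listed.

Sorted (ascending): 4.2, 4.2, 5.1, 5.1, 5.7, 5.7, 5.7
The 2 values of 4.2 share dense rank 1.
The 2 values of 5.1 share dense rank 2.
The 3 values of 5.7 share dense rank 3.

3, 2, 3, 3, 1, 2, 1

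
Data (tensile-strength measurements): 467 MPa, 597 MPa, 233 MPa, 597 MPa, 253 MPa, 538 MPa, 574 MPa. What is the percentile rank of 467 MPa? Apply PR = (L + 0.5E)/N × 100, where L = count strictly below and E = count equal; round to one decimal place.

35.7

N = 7.
Strictly below 467: 2. Equal to 467: 1.
PR = (2 + 0.5·1)/7 × 100 = 35.7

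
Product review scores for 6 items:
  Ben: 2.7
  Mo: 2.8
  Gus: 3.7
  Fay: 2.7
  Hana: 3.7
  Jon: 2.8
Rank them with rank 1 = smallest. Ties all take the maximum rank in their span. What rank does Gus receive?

6

Sorted (ascending): 2.7, 2.7, 2.8, 2.8, 3.7, 3.7
The 2 values of 2.7 occupy positions 1–2 → each gets rank 2.
The 2 values of 2.8 occupy positions 3–4 → each gets rank 4.
The 2 values of 3.7 occupy positions 5–6 → each gets rank 6.
Gus has value 3.7 → rank 6.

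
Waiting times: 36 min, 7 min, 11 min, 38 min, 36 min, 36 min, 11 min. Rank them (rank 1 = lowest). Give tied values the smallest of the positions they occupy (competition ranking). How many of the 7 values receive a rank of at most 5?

Sorted (ascending): 7, 11, 11, 36, 36, 36, 38
The 2 values of 11 occupy positions 2–3 → each gets rank 2.
The 3 values of 36 occupy positions 4–6 → each gets rank 4.
Ranks ≤ 5: {1, 2, 2, 4, 4, 4} → 6 values.

6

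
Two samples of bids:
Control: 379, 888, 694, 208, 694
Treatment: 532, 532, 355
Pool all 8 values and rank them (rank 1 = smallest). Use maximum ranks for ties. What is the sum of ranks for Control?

26

Sorted (ascending): 208, 355, 379, 532, 532, 694, 694, 888
The 2 values of 532 occupy positions 4–5 → each gets rank 5.
The 2 values of 694 occupy positions 6–7 → each gets rank 7.
Control values → pooled ranks: 379→3, 888→8, 694→7, 208→1, 694→7
Rank sum = 3 + 8 + 7 + 1 + 7 = 26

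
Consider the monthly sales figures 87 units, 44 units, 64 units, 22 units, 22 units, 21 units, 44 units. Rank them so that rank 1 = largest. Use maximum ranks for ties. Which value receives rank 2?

Sorted (descending): 87, 64, 44, 44, 22, 22, 21
The 2 values of 44 occupy positions 3–4 → each gets rank 4.
The 2 values of 22 occupy positions 5–6 → each gets rank 6.
Rank 2 → value 64.

64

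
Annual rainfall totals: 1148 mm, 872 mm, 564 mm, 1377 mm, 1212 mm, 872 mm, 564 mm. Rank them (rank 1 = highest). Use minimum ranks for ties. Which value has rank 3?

Sorted (descending): 1377, 1212, 1148, 872, 872, 564, 564
The 2 values of 872 occupy positions 4–5 → each gets rank 4.
The 2 values of 564 occupy positions 6–7 → each gets rank 6.
Rank 3 → value 1148.

1148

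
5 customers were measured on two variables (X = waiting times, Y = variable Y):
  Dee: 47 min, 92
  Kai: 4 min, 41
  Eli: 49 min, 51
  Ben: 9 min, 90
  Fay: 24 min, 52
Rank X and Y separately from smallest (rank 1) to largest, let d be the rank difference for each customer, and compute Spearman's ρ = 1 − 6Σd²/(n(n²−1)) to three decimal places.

Ranks of variable 1: 4, 1, 5, 2, 3
Ranks of variable 2: 5, 1, 2, 4, 3
d = r₁ − r₂: -1, 0, 3, -2, 0
d²: 1, 0, 9, 4, 0; Σd² = 14
ρ = 1 − 6·14/(5·24) = 1 − 84/120 = 0.300

0.300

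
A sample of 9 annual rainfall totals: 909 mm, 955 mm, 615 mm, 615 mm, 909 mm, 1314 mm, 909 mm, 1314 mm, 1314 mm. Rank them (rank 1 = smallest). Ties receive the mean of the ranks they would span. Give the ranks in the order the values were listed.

4, 6, 1.5, 1.5, 4, 8, 4, 8, 8

Sorted (ascending): 615, 615, 909, 909, 909, 955, 1314, 1314, 1314
The 2 values of 615 occupy positions 1–2 → average rank (1+2)/2 = 1.5.
The 3 values of 909 occupy positions 3–5 → average rank 4.
The 3 values of 1314 occupy positions 7–9 → average rank 8.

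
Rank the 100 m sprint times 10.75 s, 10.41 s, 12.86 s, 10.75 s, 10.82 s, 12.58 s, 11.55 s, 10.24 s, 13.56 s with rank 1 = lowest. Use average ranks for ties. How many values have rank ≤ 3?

2

Sorted (ascending): 10.24, 10.41, 10.75, 10.75, 10.82, 11.55, 12.58, 12.86, 13.56
The 2 values of 10.75 occupy positions 3–4 → average rank (3+4)/2 = 3.5.
Ranks ≤ 3: {1, 2} → 2 values.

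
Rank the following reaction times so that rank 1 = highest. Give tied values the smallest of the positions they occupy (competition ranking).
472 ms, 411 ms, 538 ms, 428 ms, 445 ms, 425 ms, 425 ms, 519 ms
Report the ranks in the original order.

Sorted (descending): 538, 519, 472, 445, 428, 425, 425, 411
The 2 values of 425 occupy positions 6–7 → each gets rank 6.

3, 8, 1, 5, 4, 6, 6, 2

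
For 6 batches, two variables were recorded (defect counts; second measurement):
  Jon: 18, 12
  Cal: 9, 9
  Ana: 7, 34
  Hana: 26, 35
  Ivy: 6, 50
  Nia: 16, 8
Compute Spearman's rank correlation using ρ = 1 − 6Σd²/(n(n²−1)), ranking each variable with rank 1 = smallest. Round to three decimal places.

-0.257

Ranks of variable 1: 5, 3, 2, 6, 1, 4
Ranks of variable 2: 3, 2, 4, 5, 6, 1
d = r₁ − r₂: 2, 1, -2, 1, -5, 3
d²: 4, 1, 4, 1, 25, 9; Σd² = 44
ρ = 1 − 6·44/(6·35) = 1 − 264/210 = -0.257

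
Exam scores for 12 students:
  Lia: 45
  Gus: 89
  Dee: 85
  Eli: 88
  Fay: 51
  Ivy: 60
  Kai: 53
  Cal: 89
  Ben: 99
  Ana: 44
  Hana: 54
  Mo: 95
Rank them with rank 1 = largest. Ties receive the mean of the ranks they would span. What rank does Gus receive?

3.5

Sorted (descending): 99, 95, 89, 89, 88, 85, 60, 54, 53, 51, 45, 44
The 2 values of 89 occupy positions 3–4 → average rank (3+4)/2 = 3.5.
Gus has value 89 → rank 3.5.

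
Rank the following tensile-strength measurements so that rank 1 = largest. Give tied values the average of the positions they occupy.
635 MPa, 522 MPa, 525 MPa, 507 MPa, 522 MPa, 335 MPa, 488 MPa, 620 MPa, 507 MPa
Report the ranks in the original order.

Sorted (descending): 635, 620, 525, 522, 522, 507, 507, 488, 335
The 2 values of 522 occupy positions 4–5 → average rank (4+5)/2 = 4.5.
The 2 values of 507 occupy positions 6–7 → average rank (6+7)/2 = 6.5.

1, 4.5, 3, 6.5, 4.5, 9, 8, 2, 6.5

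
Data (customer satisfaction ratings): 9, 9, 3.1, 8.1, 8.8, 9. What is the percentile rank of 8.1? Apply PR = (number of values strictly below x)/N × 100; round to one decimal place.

16.7

N = 6.
Strictly below 8.1: 1. Equal to 8.1: 1.
PR = 1/6 × 100 = 16.7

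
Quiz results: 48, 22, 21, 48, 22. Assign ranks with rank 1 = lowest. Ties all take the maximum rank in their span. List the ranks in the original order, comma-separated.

Sorted (ascending): 21, 22, 22, 48, 48
The 2 values of 22 occupy positions 2–3 → each gets rank 3.
The 2 values of 48 occupy positions 4–5 → each gets rank 5.

5, 3, 1, 5, 3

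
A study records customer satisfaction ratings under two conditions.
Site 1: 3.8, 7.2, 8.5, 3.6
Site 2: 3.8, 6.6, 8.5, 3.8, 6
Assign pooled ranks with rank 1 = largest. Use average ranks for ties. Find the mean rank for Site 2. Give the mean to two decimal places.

4.90

Sorted (descending): 8.5, 8.5, 7.2, 6.6, 6, 3.8, 3.8, 3.8, 3.6
The 2 values of 8.5 occupy positions 1–2 → average rank (1+2)/2 = 1.5.
The 3 values of 3.8 occupy positions 6–8 → average rank 7.
Site 2 values → pooled ranks: 3.8→7, 6.6→4, 8.5→1.5, 3.8→7, 6→5
Mean rank = (7 + 4 + 1.5 + 7 + 5) / 5 = 4.90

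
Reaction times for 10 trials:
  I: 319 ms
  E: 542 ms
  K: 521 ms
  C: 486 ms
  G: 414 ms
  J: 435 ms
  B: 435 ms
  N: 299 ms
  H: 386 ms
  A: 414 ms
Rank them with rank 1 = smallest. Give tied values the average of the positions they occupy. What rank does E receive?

Sorted (ascending): 299, 319, 386, 414, 414, 435, 435, 486, 521, 542
The 2 values of 414 occupy positions 4–5 → average rank (4+5)/2 = 4.5.
The 2 values of 435 occupy positions 6–7 → average rank (6+7)/2 = 6.5.
E has value 542 ms → rank 10.

10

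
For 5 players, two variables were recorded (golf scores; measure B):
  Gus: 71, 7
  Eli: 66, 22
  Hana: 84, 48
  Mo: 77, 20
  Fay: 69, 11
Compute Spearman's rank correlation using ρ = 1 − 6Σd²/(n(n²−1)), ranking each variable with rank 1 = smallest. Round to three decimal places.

Ranks of variable 1: 3, 1, 5, 4, 2
Ranks of variable 2: 1, 4, 5, 3, 2
d = r₁ − r₂: 2, -3, 0, 1, 0
d²: 4, 9, 0, 1, 0; Σd² = 14
ρ = 1 − 6·14/(5·24) = 1 − 84/120 = 0.300

0.300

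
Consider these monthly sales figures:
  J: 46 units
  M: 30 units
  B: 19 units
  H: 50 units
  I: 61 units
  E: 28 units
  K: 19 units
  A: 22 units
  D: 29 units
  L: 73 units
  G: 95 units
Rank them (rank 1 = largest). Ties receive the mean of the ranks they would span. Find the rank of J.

5

Sorted (descending): 95, 73, 61, 50, 46, 30, 29, 28, 22, 19, 19
The 2 values of 19 occupy positions 10–11 → average rank (10+11)/2 = 10.5.
J has value 46 units → rank 5.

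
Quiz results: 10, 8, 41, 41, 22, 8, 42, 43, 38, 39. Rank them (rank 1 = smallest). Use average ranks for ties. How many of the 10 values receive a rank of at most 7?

6

Sorted (ascending): 8, 8, 10, 22, 38, 39, 41, 41, 42, 43
The 2 values of 8 occupy positions 1–2 → average rank (1+2)/2 = 1.5.
The 2 values of 41 occupy positions 7–8 → average rank (7+8)/2 = 7.5.
Ranks ≤ 7: {1.5, 1.5, 3, 4, 5, 6} → 6 values.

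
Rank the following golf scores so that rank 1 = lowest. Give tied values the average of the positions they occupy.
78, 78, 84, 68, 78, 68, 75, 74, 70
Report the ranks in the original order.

7, 7, 9, 1.5, 7, 1.5, 5, 4, 3

Sorted (ascending): 68, 68, 70, 74, 75, 78, 78, 78, 84
The 2 values of 68 occupy positions 1–2 → average rank (1+2)/2 = 1.5.
The 3 values of 78 occupy positions 6–8 → average rank 7.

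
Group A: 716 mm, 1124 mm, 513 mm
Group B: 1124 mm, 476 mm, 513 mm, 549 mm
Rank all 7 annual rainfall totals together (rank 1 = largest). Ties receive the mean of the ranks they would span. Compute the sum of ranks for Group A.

10

Sorted (descending): 1124, 1124, 716, 549, 513, 513, 476
The 2 values of 1124 occupy positions 1–2 → average rank (1+2)/2 = 1.5.
The 2 values of 513 occupy positions 5–6 → average rank (5+6)/2 = 5.5.
Group A values → pooled ranks: 716→3, 1124→1.5, 513→5.5
Rank sum = 3 + 1.5 + 5.5 = 10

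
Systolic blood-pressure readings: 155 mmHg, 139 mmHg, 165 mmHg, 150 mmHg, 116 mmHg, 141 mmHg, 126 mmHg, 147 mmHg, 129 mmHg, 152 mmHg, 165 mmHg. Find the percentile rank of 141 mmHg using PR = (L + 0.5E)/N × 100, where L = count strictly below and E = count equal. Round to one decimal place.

N = 11.
Strictly below 141: 4. Equal to 141: 1.
PR = (4 + 0.5·1)/11 × 100 = 40.9

40.9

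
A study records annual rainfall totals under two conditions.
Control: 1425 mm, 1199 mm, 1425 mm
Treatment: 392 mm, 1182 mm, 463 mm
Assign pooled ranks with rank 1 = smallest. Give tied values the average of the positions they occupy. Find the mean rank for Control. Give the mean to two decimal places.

Sorted (ascending): 392, 463, 1182, 1199, 1425, 1425
The 2 values of 1425 occupy positions 5–6 → average rank (5+6)/2 = 5.5.
Control values → pooled ranks: 1425→5.5, 1199→4, 1425→5.5
Mean rank = (5.5 + 4 + 5.5) / 3 = 5.00

5.00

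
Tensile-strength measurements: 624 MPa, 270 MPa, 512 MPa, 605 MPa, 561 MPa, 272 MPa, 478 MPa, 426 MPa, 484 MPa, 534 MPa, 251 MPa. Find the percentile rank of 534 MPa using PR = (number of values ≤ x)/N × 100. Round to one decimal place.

N = 11.
Strictly below 534: 7. Equal to 534: 1.
PR = 8/11 × 100 = 72.7

72.7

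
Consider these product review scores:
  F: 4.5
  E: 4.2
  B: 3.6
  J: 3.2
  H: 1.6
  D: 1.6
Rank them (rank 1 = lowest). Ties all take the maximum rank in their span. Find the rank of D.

2

Sorted (ascending): 1.6, 1.6, 3.2, 3.6, 4.2, 4.5
The 2 values of 1.6 occupy positions 1–2 → each gets rank 2.
D has value 1.6 → rank 2.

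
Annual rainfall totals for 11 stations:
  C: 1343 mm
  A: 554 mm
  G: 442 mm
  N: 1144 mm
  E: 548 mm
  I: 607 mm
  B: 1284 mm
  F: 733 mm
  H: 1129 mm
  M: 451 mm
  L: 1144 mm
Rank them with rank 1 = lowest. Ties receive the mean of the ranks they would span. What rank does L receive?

Sorted (ascending): 442, 451, 548, 554, 607, 733, 1129, 1144, 1144, 1284, 1343
The 2 values of 1144 occupy positions 8–9 → average rank (8+9)/2 = 8.5.
L has value 1144 mm → rank 8.5.

8.5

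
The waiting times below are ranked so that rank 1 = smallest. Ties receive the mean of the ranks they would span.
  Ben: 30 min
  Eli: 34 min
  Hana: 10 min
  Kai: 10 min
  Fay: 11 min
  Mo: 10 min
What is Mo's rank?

Sorted (ascending): 10, 10, 10, 11, 30, 34
The 3 values of 10 occupy positions 1–3 → average rank 2.
Mo has value 10 min → rank 2.

2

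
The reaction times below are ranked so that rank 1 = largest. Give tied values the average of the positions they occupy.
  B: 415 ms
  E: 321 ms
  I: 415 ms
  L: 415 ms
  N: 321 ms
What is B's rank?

Sorted (descending): 415, 415, 415, 321, 321
The 3 values of 415 occupy positions 1–3 → average rank 2.
The 2 values of 321 occupy positions 4–5 → average rank (4+5)/2 = 4.5.
B has value 415 ms → rank 2.

2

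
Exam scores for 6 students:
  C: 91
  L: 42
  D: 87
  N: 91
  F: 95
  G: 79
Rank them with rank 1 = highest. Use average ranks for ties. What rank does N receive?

2.5

Sorted (descending): 95, 91, 91, 87, 79, 42
The 2 values of 91 occupy positions 2–3 → average rank (2+3)/2 = 2.5.
N has value 91 → rank 2.5.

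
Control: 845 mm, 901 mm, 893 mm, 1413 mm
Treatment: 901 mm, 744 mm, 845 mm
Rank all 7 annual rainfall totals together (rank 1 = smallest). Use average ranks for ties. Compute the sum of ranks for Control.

19

Sorted (ascending): 744, 845, 845, 893, 901, 901, 1413
The 2 values of 845 occupy positions 2–3 → average rank (2+3)/2 = 2.5.
The 2 values of 901 occupy positions 5–6 → average rank (5+6)/2 = 5.5.
Control values → pooled ranks: 845→2.5, 901→5.5, 893→4, 1413→7
Rank sum = 2.5 + 5.5 + 4 + 7 = 19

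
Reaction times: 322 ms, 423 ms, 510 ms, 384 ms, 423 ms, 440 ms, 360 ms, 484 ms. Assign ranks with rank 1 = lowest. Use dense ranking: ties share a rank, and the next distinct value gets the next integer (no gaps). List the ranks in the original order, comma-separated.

Sorted (ascending): 322, 360, 384, 423, 423, 440, 484, 510
The 2 values of 423 share dense rank 4.
Remaining distinct values take the next consecutive integers.

1, 4, 7, 3, 4, 5, 2, 6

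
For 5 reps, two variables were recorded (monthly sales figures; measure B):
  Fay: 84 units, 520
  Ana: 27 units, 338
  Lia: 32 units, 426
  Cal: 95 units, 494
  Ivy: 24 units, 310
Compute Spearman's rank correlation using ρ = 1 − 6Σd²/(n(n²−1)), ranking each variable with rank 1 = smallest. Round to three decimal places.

Ranks of variable 1: 4, 2, 3, 5, 1
Ranks of variable 2: 5, 2, 3, 4, 1
d = r₁ − r₂: -1, 0, 0, 1, 0
d²: 1, 0, 0, 1, 0; Σd² = 2
ρ = 1 − 6·2/(5·24) = 1 − 12/120 = 0.900

0.900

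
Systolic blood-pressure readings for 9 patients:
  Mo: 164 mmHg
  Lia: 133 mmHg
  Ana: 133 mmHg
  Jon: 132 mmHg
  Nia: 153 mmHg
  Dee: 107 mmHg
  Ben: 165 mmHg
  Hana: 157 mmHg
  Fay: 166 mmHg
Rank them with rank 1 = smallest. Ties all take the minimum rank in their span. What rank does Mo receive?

Sorted (ascending): 107, 132, 133, 133, 153, 157, 164, 165, 166
The 2 values of 133 occupy positions 3–4 → each gets rank 3.
Mo has value 164 mmHg → rank 7.

7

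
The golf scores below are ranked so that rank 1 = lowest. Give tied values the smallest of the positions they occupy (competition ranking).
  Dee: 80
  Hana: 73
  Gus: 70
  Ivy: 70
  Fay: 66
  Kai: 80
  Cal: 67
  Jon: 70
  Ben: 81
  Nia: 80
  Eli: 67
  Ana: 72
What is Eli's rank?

2

Sorted (ascending): 66, 67, 67, 70, 70, 70, 72, 73, 80, 80, 80, 81
The 2 values of 67 occupy positions 2–3 → each gets rank 2.
The 3 values of 70 occupy positions 4–6 → each gets rank 4.
The 3 values of 80 occupy positions 9–11 → each gets rank 9.
Eli has value 67 → rank 2.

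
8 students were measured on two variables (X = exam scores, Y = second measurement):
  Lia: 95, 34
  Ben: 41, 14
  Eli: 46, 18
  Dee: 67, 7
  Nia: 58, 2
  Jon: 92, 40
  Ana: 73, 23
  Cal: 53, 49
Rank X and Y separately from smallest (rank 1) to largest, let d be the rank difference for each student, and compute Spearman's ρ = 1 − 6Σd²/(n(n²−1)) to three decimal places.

Ranks of variable 1: 8, 1, 2, 5, 4, 7, 6, 3
Ranks of variable 2: 6, 3, 4, 2, 1, 7, 5, 8
d = r₁ − r₂: 2, -2, -2, 3, 3, 0, 1, -5
d²: 4, 4, 4, 9, 9, 0, 1, 25; Σd² = 56
ρ = 1 − 6·56/(8·63) = 1 − 336/504 = 0.333

0.333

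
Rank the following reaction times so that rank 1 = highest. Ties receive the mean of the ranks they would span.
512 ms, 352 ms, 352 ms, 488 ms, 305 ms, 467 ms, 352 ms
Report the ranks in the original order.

Sorted (descending): 512, 488, 467, 352, 352, 352, 305
The 3 values of 352 occupy positions 4–6 → average rank 5.

1, 5, 5, 2, 7, 3, 5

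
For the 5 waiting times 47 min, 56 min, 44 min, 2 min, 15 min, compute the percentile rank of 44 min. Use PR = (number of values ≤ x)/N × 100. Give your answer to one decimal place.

N = 5.
Strictly below 44: 2. Equal to 44: 1.
PR = 3/5 × 100 = 60.0

60.0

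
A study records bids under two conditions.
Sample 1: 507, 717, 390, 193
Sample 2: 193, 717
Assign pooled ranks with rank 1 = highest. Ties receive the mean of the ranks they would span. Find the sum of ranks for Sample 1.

14

Sorted (descending): 717, 717, 507, 390, 193, 193
The 2 values of 717 occupy positions 1–2 → average rank (1+2)/2 = 1.5.
The 2 values of 193 occupy positions 5–6 → average rank (5+6)/2 = 5.5.
Sample 1 values → pooled ranks: 507→3, 717→1.5, 390→4, 193→5.5
Rank sum = 3 + 1.5 + 4 + 5.5 = 14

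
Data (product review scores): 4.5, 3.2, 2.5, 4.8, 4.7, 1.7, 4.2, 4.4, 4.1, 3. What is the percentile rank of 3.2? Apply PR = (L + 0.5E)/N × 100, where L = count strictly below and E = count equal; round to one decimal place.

N = 10.
Strictly below 3.2: 3. Equal to 3.2: 1.
PR = (3 + 0.5·1)/10 × 100 = 35.0

35.0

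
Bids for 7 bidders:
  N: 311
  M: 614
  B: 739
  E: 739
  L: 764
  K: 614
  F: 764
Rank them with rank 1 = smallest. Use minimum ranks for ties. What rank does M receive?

Sorted (ascending): 311, 614, 614, 739, 739, 764, 764
The 2 values of 614 occupy positions 2–3 → each gets rank 2.
The 2 values of 739 occupy positions 4–5 → each gets rank 4.
The 2 values of 764 occupy positions 6–7 → each gets rank 6.
M has value 614 → rank 2.

2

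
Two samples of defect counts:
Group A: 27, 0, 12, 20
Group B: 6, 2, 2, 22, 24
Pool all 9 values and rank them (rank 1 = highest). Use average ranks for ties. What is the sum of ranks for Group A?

Sorted (descending): 27, 24, 22, 20, 12, 6, 2, 2, 0
The 2 values of 2 occupy positions 7–8 → average rank (7+8)/2 = 7.5.
Group A values → pooled ranks: 27→1, 0→9, 12→5, 20→4
Rank sum = 1 + 9 + 5 + 4 = 19

19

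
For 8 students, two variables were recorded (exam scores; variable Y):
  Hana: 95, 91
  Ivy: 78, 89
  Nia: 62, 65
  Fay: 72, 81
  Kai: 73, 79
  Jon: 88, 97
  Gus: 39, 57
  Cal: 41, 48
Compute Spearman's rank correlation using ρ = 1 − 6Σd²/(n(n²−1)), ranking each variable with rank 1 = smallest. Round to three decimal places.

0.929

Ranks of variable 1: 8, 6, 3, 4, 5, 7, 1, 2
Ranks of variable 2: 7, 6, 3, 5, 4, 8, 2, 1
d = r₁ − r₂: 1, 0, 0, -1, 1, -1, -1, 1
d²: 1, 0, 0, 1, 1, 1, 1, 1; Σd² = 6
ρ = 1 − 6·6/(8·63) = 1 − 36/504 = 0.929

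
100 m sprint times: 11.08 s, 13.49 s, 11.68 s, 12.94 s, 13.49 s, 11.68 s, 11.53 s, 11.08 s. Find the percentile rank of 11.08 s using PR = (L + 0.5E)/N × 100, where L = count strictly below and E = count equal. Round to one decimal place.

12.5

N = 8.
Strictly below 11.08: 0. Equal to 11.08: 2.
PR = (0 + 0.5·2)/8 × 100 = 12.5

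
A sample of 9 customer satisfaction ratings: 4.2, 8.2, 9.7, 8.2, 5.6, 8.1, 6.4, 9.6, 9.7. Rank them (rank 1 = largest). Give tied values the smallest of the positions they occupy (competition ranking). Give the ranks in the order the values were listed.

Sorted (descending): 9.7, 9.7, 9.6, 8.2, 8.2, 8.1, 6.4, 5.6, 4.2
The 2 values of 9.7 occupy positions 1–2 → each gets rank 1.
The 2 values of 8.2 occupy positions 4–5 → each gets rank 4.

9, 4, 1, 4, 8, 6, 7, 3, 1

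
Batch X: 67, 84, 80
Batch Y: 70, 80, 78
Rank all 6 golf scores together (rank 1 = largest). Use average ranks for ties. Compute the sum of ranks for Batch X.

Sorted (descending): 84, 80, 80, 78, 70, 67
The 2 values of 80 occupy positions 2–3 → average rank (2+3)/2 = 2.5.
Batch X values → pooled ranks: 67→6, 84→1, 80→2.5
Rank sum = 6 + 1 + 2.5 = 9.5

9.5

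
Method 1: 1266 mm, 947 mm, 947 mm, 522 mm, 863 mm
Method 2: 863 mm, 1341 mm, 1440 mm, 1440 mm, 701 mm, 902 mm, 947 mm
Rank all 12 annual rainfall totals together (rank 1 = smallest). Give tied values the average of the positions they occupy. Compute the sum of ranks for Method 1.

Sorted (ascending): 522, 701, 863, 863, 902, 947, 947, 947, 1266, 1341, 1440, 1440
The 2 values of 863 occupy positions 3–4 → average rank (3+4)/2 = 3.5.
The 3 values of 947 occupy positions 6–8 → average rank 7.
The 2 values of 1440 occupy positions 11–12 → average rank (11+12)/2 = 11.5.
Method 1 values → pooled ranks: 1266→9, 947→7, 947→7, 522→1, 863→3.5
Rank sum = 9 + 7 + 7 + 1 + 3.5 = 27.5

27.5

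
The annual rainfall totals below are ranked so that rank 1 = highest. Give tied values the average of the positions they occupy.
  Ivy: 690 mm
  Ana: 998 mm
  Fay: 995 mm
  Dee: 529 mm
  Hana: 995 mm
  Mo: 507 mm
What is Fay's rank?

2.5

Sorted (descending): 998, 995, 995, 690, 529, 507
The 2 values of 995 occupy positions 2–3 → average rank (2+3)/2 = 2.5.
Fay has value 995 mm → rank 2.5.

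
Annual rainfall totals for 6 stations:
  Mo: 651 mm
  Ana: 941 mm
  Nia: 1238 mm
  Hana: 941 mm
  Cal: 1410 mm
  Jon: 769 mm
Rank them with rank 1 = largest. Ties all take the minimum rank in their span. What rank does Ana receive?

Sorted (descending): 1410, 1238, 941, 941, 769, 651
The 2 values of 941 occupy positions 3–4 → each gets rank 3.
Ana has value 941 mm → rank 3.

3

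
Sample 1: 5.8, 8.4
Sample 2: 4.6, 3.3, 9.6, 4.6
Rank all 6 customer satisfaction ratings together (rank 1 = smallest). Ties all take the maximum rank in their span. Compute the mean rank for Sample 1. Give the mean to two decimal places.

Sorted (ascending): 3.3, 4.6, 4.6, 5.8, 8.4, 9.6
The 2 values of 4.6 occupy positions 2–3 → each gets rank 3.
Sample 1 values → pooled ranks: 5.8→4, 8.4→5
Mean rank = (4 + 5) / 2 = 4.50

4.50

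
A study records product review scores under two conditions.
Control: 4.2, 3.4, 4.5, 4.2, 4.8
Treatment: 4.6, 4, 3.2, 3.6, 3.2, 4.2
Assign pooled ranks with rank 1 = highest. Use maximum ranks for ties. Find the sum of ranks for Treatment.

Sorted (descending): 4.8, 4.6, 4.5, 4.2, 4.2, 4.2, 4, 3.6, 3.4, 3.2, 3.2
The 3 values of 4.2 occupy positions 4–6 → each gets rank 6.
The 2 values of 3.2 occupy positions 10–11 → each gets rank 11.
Treatment values → pooled ranks: 4.6→2, 4→7, 3.2→11, 3.6→8, 3.2→11, 4.2→6
Rank sum = 2 + 7 + 11 + 8 + 11 + 6 = 45

45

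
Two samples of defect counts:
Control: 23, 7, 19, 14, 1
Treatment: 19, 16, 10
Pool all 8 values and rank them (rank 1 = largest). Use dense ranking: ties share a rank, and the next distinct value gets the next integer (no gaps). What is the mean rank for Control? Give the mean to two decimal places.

4.00

Sorted (descending): 23, 19, 19, 16, 14, 10, 7, 1
The 2 values of 19 share dense rank 2.
Remaining distinct values take the next consecutive integers.
Control values → pooled ranks: 23→1, 7→6, 19→2, 14→4, 1→7
Mean rank = (1 + 6 + 2 + 4 + 7) / 5 = 4.00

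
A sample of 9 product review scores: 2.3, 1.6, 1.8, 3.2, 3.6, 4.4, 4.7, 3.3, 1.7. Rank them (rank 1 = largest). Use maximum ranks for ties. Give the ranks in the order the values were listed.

6, 9, 7, 5, 3, 2, 1, 4, 8

Sorted (descending): 4.7, 4.4, 3.6, 3.3, 3.2, 2.3, 1.8, 1.7, 1.6
No ties — each value takes its position as its rank.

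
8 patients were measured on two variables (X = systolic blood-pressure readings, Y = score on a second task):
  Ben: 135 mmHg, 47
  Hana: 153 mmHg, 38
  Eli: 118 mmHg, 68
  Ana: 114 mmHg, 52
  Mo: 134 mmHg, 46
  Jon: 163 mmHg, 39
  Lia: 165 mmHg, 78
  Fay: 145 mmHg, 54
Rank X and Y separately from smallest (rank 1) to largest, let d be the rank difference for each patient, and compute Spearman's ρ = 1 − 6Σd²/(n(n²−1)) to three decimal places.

-0.095

Ranks of variable 1: 4, 6, 2, 1, 3, 7, 8, 5
Ranks of variable 2: 4, 1, 7, 5, 3, 2, 8, 6
d = r₁ − r₂: 0, 5, -5, -4, 0, 5, 0, -1
d²: 0, 25, 25, 16, 0, 25, 0, 1; Σd² = 92
ρ = 1 − 6·92/(8·63) = 1 − 552/504 = -0.095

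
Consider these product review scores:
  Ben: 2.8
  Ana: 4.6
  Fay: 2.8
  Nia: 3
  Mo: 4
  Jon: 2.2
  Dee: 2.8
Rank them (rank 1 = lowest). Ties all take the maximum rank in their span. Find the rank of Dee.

4

Sorted (ascending): 2.2, 2.8, 2.8, 2.8, 3, 4, 4.6
The 3 values of 2.8 occupy positions 2–4 → each gets rank 4.
Dee has value 2.8 → rank 4.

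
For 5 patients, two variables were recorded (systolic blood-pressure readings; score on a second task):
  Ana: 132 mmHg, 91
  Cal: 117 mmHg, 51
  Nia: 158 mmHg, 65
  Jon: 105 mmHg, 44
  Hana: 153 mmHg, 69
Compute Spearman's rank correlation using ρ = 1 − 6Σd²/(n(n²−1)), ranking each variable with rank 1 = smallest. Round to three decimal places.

0.600

Ranks of variable 1: 3, 2, 5, 1, 4
Ranks of variable 2: 5, 2, 3, 1, 4
d = r₁ − r₂: -2, 0, 2, 0, 0
d²: 4, 0, 4, 0, 0; Σd² = 8
ρ = 1 − 6·8/(5·24) = 1 − 48/120 = 0.600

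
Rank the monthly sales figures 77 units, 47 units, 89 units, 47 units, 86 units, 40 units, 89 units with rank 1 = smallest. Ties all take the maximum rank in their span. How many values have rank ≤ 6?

5

Sorted (ascending): 40, 47, 47, 77, 86, 89, 89
The 2 values of 47 occupy positions 2–3 → each gets rank 3.
The 2 values of 89 occupy positions 6–7 → each gets rank 7.
Ranks ≤ 6: {1, 3, 3, 4, 5} → 5 values.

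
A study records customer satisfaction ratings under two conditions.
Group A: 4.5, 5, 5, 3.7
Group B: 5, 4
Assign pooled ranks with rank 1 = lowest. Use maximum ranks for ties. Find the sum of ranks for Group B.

8

Sorted (ascending): 3.7, 4, 4.5, 5, 5, 5
The 3 values of 5 occupy positions 4–6 → each gets rank 6.
Group B values → pooled ranks: 5→6, 4→2
Rank sum = 6 + 2 = 8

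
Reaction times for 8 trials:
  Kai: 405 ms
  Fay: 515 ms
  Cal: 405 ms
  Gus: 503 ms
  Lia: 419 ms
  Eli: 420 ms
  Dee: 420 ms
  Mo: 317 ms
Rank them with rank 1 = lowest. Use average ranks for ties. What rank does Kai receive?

Sorted (ascending): 317, 405, 405, 419, 420, 420, 503, 515
The 2 values of 405 occupy positions 2–3 → average rank (2+3)/2 = 2.5.
The 2 values of 420 occupy positions 5–6 → average rank (5+6)/2 = 5.5.
Kai has value 405 ms → rank 2.5.

2.5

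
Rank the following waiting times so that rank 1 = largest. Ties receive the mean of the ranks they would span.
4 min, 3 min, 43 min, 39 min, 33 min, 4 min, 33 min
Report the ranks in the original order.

Sorted (descending): 43, 39, 33, 33, 4, 4, 3
The 2 values of 33 occupy positions 3–4 → average rank (3+4)/2 = 3.5.
The 2 values of 4 occupy positions 5–6 → average rank (5+6)/2 = 5.5.

5.5, 7, 1, 2, 3.5, 5.5, 3.5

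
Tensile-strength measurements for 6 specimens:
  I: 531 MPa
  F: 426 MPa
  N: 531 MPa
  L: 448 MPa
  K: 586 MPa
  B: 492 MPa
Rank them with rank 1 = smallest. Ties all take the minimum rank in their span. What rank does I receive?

Sorted (ascending): 426, 448, 492, 531, 531, 586
The 2 values of 531 occupy positions 4–5 → each gets rank 4.
I has value 531 MPa → rank 4.

4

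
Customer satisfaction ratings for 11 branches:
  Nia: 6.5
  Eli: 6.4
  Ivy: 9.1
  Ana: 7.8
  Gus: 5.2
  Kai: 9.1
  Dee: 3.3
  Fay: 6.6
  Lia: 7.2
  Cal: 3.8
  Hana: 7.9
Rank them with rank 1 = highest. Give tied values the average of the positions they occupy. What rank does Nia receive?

7

Sorted (descending): 9.1, 9.1, 7.9, 7.8, 7.2, 6.6, 6.5, 6.4, 5.2, 3.8, 3.3
The 2 values of 9.1 occupy positions 1–2 → average rank (1+2)/2 = 1.5.
Nia has value 6.5 → rank 7.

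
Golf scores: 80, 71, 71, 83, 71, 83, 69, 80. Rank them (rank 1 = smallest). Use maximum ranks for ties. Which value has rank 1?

69

Sorted (ascending): 69, 71, 71, 71, 80, 80, 83, 83
The 3 values of 71 occupy positions 2–4 → each gets rank 4.
The 2 values of 80 occupy positions 5–6 → each gets rank 6.
The 2 values of 83 occupy positions 7–8 → each gets rank 8.
Rank 1 → value 69.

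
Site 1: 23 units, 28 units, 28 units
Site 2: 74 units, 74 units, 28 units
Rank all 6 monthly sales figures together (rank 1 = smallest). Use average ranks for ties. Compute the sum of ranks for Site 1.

7

Sorted (ascending): 23, 28, 28, 28, 74, 74
The 3 values of 28 occupy positions 2–4 → average rank 3.
The 2 values of 74 occupy positions 5–6 → average rank (5+6)/2 = 5.5.
Site 1 values → pooled ranks: 23→1, 28→3, 28→3
Rank sum = 1 + 3 + 3 = 7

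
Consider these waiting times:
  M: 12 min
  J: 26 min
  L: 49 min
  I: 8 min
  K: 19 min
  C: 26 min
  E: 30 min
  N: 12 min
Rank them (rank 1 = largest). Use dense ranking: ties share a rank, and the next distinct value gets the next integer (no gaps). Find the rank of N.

5

Sorted (descending): 49, 30, 26, 26, 19, 12, 12, 8
The 2 values of 26 share dense rank 3.
The 2 values of 12 share dense rank 5.
Remaining distinct values take the next consecutive integers.
N has value 12 min → rank 5.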